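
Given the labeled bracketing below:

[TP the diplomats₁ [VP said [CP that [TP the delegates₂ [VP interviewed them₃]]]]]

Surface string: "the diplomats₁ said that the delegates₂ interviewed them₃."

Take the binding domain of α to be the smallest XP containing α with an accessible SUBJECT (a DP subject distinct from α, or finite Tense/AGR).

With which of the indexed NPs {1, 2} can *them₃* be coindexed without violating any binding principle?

{1}

*them* is a pronoun, so Principle B applies: it must be free in its binding domain.
Binding domain of *them₃*: the embedded TP, whose subject is the delegates₂.
*the diplomats₁* c-commands the pronoun but from outside its binding domain, and is not c-commanded by it → coindexation permitted.
*the delegates₂* c-commands the pronoun within its binding domain → coindexation would violate Principle B.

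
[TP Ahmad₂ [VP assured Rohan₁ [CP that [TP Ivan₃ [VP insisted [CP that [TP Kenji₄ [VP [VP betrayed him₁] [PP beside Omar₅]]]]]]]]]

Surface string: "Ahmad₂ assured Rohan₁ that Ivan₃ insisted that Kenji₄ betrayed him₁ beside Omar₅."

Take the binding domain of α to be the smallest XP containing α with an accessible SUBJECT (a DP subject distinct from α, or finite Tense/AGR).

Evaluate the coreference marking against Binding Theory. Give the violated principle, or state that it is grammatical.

The two coindexed NPs are *Rohan₁* and *him₁*.
*him₁* is a pronoun; its binding domain is the embedded TP, whose subject is Kenji₄. Within that domain it is c-commanded only by *Kenji₄*, which carries a different index — the pronoun is free locally, so Principle B holds.
*Rohan₁* is an R-expression; *him₁* does not c-command it, and no other NP shares its index, so Principle C is satisfied.
All principles are respected.

grammatical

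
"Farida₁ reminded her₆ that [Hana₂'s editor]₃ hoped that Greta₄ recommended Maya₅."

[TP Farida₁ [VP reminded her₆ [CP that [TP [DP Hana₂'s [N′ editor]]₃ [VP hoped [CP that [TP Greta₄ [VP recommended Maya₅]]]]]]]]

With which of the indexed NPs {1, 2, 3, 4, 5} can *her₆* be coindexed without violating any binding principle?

none

*her* is a pronoun, so Principle B applies: it must be free in its binding domain.
Binding domain of *her₆*: the matrix TP, whose subject is Farida₁.
*Farida₁* c-commands the pronoun within its binding domain → coindexation would violate Principle B.
*Hana₂*: the pronoun c-commands this R-expression → coindexation would violate Principle C on *Hana₂*.
*[Hana₂'s editor]₃*: the pronoun c-commands this R-expression → coindexation would violate Principle C on *[Hana₂'s editor]₃*.
*Greta₄*: the pronoun c-commands this R-expression → coindexation would violate Principle C on *Greta₄*.
*Maya₅*: the pronoun c-commands this R-expression → coindexation would violate Principle C on *Maya₅*.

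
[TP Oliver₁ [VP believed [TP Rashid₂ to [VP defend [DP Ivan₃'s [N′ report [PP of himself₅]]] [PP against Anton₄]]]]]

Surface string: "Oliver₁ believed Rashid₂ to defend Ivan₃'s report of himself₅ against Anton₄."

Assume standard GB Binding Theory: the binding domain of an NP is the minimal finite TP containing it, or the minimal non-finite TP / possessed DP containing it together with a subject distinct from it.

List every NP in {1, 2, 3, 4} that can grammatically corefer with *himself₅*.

*himself* is an anaphor, so Principle A applies: it must be bound in its binding domain.
Binding domain of *himself₅*: the possessed DP, whose subject is Ivan₃.
*Oliver₁* c-commands the anaphor but is outside its binding domain → cannot satisfy Principle A.
*Rashid₂* c-commands the anaphor but is outside its binding domain → cannot satisfy Principle A.
*Ivan₃* c-commands the anaphor within its binding domain → licit binder.
*Anton₄* does not c-command the anaphor → cannot bind it.

{3}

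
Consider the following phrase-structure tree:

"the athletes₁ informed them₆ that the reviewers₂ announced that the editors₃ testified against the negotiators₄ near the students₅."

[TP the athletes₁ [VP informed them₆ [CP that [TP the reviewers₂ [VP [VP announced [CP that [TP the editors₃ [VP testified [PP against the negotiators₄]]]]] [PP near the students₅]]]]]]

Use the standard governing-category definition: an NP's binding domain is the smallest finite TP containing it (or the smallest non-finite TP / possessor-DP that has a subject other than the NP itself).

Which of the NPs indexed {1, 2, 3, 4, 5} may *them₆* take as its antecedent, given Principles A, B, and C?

*them* is a pronoun, so Principle B applies: it must be free in its binding domain.
Binding domain of *them₆*: the matrix TP, whose subject is the athletes₁.
*the athletes₁* c-commands the pronoun within its binding domain → coindexation would violate Principle B.
*the reviewers₂*: the pronoun c-commands this R-expression → coindexation would violate Principle C on *the reviewers₂*.
*the editors₃*: the pronoun c-commands this R-expression → coindexation would violate Principle C on *the editors₃*.
*the negotiators₄*: the pronoun c-commands this R-expression → coindexation would violate Principle C on *the negotiators₄*.
*the students₅*: the pronoun c-commands this R-expression → coindexation would violate Principle C on *the students₅*.

none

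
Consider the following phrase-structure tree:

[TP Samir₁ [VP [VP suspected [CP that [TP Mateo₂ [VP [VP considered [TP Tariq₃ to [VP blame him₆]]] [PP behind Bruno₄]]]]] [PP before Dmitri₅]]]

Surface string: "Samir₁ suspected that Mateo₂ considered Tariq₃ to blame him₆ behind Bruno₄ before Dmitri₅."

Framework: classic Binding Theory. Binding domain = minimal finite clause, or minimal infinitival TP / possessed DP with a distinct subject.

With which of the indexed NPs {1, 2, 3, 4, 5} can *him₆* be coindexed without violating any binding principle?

*him* is a pronoun, so Principle B applies: it must be free in its binding domain.
Binding domain of *him₆*: the embedded TP, whose subject is Tariq₃.
*Samir₁* c-commands the pronoun but from outside its binding domain, and is not c-commanded by it → coindexation permitted.
*Mateo₂* c-commands the pronoun but from outside its binding domain, and is not c-commanded by it → coindexation permitted.
*Tariq₃* c-commands the pronoun within its binding domain → coindexation would violate Principle B.
*Bruno₄* and the pronoun do not c-command one another → neither Principle B nor Principle C is at stake; coindexation permitted.
*Dmitri₅* and the pronoun do not c-command one another → neither Principle B nor Principle C is at stake; coindexation permitted.

{1, 2, 4, 5}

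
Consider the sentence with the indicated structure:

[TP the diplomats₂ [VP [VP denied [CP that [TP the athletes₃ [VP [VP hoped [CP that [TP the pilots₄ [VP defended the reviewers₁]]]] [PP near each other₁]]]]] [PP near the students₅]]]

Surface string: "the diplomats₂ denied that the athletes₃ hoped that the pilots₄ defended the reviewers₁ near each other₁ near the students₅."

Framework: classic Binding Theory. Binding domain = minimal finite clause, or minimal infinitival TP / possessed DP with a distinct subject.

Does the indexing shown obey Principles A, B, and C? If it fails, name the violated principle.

Principle A

The two coindexed NPs are *the reviewers₁* and *each other₁*.
*each other₁* is an anaphor. Principle A requires it to be bound within its binding domain — the embedded TP, whose subject is the athletes₃.
Within that domain it is c-commanded by *the athletes₃*, which does not share its index.
*the reviewers₁* does not c-command the anaphor at all.
The anaphor is unbound in its domain → Principle A violation.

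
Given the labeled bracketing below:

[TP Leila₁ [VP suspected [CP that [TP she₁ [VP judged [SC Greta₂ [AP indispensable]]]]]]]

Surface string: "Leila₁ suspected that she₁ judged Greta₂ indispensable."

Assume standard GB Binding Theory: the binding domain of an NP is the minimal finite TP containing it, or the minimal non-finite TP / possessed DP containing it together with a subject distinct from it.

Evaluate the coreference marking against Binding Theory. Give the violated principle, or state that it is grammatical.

The two coindexed NPs are *Leila₁* and *she₁*.
*she₁* is a pronoun; nothing c-commands it within its binding domain (the embedded TP.), so Principle B holds trivially.
*Leila₁* is an R-expression; *she₁* does not c-command it, and no other NP shares its index, so Principle C is satisfied.
All principles are respected.

grammatical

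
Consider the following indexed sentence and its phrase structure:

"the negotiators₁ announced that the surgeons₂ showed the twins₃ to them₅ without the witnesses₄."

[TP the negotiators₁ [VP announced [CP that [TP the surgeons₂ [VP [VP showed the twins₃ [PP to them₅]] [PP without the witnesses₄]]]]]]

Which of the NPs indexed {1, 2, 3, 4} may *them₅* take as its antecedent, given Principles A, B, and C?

{1, 4}

*them* is a pronoun, so Principle B applies: it must be free in its binding domain.
Binding domain of *them₅*: the embedded TP, whose subject is the surgeons₂.
*the negotiators₁* c-commands the pronoun but from outside its binding domain, and is not c-commanded by it → coindexation permitted.
*the surgeons₂* c-commands the pronoun within its binding domain → coindexation would violate Principle B.
*the twins₃* c-commands the pronoun within its binding domain → coindexation would violate Principle B.
*the witnesses₄* and the pronoun do not c-command one another → neither Principle B nor Principle C is at stake; coindexation permitted.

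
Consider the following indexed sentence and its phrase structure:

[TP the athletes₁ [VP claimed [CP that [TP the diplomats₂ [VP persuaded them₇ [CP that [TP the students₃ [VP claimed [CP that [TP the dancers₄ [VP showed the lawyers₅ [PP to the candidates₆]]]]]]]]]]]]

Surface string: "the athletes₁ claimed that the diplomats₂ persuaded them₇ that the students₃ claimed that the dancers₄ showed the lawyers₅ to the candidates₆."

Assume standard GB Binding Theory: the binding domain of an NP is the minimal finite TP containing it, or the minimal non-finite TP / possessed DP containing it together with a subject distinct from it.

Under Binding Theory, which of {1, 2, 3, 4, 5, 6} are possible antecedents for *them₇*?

{1}

*them* is a pronoun, so Principle B applies: it must be free in its binding domain.
Binding domain of *them₇*: the embedded TP, whose subject is the diplomats₂.
*the athletes₁* c-commands the pronoun but from outside its binding domain, and is not c-commanded by it → coindexation permitted.
*the diplomats₂* c-commands the pronoun within its binding domain → coindexation would violate Principle B.
*the students₃*: the pronoun c-commands this R-expression → coindexation would violate Principle C on *the students₃*.
*the dancers₄*: the pronoun c-commands this R-expression → coindexation would violate Principle C on *the dancers₄*.
*the lawyers₅*: the pronoun c-commands this R-expression → coindexation would violate Principle C on *the lawyers₅*.
*the candidates₆*: the pronoun c-commands this R-expression → coindexation would violate Principle C on *the candidates₆*.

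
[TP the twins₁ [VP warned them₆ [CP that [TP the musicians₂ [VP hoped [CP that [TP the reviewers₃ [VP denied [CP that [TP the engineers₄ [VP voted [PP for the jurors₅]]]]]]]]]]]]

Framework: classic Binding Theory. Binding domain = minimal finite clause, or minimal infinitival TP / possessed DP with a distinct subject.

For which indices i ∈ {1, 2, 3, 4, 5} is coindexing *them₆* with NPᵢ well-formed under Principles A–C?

*them* is a pronoun, so Principle B applies: it must be free in its binding domain.
Binding domain of *them₆*: the matrix TP, whose subject is the twins₁.
*the twins₁* c-commands the pronoun within its binding domain → coindexation would violate Principle B.
*the musicians₂*: the pronoun c-commands this R-expression → coindexation would violate Principle C on *the musicians₂*.
*the reviewers₃*: the pronoun c-commands this R-expression → coindexation would violate Principle C on *the reviewers₃*.
*the engineers₄*: the pronoun c-commands this R-expression → coindexation would violate Principle C on *the engineers₄*.
*the jurors₅*: the pronoun c-commands this R-expression → coindexation would violate Principle C on *the jurors₅*.

none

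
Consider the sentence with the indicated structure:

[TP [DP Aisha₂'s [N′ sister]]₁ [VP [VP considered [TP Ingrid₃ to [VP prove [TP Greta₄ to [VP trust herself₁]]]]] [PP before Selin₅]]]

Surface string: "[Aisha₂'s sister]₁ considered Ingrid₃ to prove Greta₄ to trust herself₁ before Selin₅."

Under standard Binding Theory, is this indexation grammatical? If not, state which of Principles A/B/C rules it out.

The two coindexed NPs are *[Aisha₂'s sister]₁* and *herself₁*.
*herself₁* is an anaphor. Principle A requires it to be bound within its binding domain — the embedded TP, whose subject is Greta₄.
Within that domain it is c-commanded by *Greta₄*, which does not share its index.
*[Aisha₂'s sister]₁* does c-command the anaphor, but from outside its binding domain.
The anaphor is unbound in its domain → Principle A violation.

Principle A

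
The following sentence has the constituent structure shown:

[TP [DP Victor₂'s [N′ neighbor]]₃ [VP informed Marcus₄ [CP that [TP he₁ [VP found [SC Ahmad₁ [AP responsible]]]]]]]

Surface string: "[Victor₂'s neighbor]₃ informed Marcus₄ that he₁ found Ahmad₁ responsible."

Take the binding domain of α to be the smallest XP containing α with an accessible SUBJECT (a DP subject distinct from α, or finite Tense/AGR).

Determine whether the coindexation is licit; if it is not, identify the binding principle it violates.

Principle C

The two coindexed NPs are *he₁* and *Ahmad₁*.
*Ahmad₁* is an R-expression. Principle C requires it to be free everywhere.
*he₁* c-commands it and carries the same index.
The R-expression is bound → Principle C violation.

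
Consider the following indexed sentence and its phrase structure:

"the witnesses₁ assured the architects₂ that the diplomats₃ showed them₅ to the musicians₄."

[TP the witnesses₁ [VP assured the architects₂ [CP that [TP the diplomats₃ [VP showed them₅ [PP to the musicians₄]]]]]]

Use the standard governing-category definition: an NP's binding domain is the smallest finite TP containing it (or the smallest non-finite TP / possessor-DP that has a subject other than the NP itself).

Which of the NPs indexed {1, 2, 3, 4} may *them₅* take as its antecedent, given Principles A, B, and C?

{1, 2}

*them* is a pronoun, so Principle B applies: it must be free in its binding domain.
Binding domain of *them₅*: the embedded TP, whose subject is the diplomats₃.
*the witnesses₁* c-commands the pronoun but from outside its binding domain, and is not c-commanded by it → coindexation permitted.
*the architects₂* c-commands the pronoun but from outside its binding domain, and is not c-commanded by it → coindexation permitted.
*the diplomats₃* c-commands the pronoun within its binding domain → coindexation would violate Principle B.
*the musicians₄*: the pronoun c-commands this R-expression → coindexation would violate Principle C on *the musicians₄*.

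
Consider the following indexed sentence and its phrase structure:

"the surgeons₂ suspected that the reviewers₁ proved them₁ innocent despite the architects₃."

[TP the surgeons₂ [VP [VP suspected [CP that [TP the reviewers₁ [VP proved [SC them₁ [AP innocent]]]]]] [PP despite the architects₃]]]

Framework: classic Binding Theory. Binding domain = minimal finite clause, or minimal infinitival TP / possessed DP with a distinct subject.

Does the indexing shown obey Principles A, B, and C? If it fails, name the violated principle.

The two coindexed NPs are *the reviewers₁* and *them₁*.
*them₁* is a pronoun. Its binding domain is the embedded TP, whose subject is the reviewers₁.
*the reviewers₁* c-commands it within that domain and carries the same index.
The pronoun is locally bound → Principle B violation.

Principle B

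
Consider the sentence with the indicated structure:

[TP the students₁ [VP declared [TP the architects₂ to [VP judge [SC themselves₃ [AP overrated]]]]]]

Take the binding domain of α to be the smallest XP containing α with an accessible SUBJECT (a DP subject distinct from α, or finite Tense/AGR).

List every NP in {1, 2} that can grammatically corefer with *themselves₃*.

*themselves* is an anaphor, so Principle A applies: it must be bound in its binding domain.
Binding domain of *themselves₃*: the embedded TP, whose subject is the architects₂.
*the students₁* c-commands the anaphor but is outside its binding domain → cannot satisfy Principle A.
*the architects₂* c-commands the anaphor within its binding domain → licit binder.

{2}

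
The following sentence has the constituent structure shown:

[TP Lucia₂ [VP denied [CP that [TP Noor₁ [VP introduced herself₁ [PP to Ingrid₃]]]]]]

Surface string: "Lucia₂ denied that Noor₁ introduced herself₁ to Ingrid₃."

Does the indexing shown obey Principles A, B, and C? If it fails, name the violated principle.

The two coindexed NPs are *Noor₁* and *herself₁*.
*herself₁* is an anaphor; its binding domain is the embedded TP, whose subject is Noor₁. *Noor₁* c-commands it within that domain and shares its index, so Principle A is satisfied.
*Noor₁* is an R-expression; *herself₁* does not c-command it, and no other NP shares its index, so Principle C is satisfied.
All principles are respected.

grammatical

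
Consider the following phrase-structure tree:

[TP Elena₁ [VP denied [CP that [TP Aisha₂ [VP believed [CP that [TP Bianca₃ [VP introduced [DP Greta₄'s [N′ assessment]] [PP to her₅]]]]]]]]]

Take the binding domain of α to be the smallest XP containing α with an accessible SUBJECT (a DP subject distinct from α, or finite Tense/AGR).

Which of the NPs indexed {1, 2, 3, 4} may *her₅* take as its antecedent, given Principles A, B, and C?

{1, 2, 4}

*her* is a pronoun, so Principle B applies: it must be free in its binding domain.
Binding domain of *her₅*: the embedded TP, whose subject is Bianca₃.
*Elena₁* c-commands the pronoun but from outside its binding domain, and is not c-commanded by it → coindexation permitted.
*Aisha₂* c-commands the pronoun but from outside its binding domain, and is not c-commanded by it → coindexation permitted.
*Bianca₃* c-commands the pronoun within its binding domain → coindexation would violate Principle B.
*Greta₄* and the pronoun do not c-command one another → neither Principle B nor Principle C is at stake; coindexation permitted.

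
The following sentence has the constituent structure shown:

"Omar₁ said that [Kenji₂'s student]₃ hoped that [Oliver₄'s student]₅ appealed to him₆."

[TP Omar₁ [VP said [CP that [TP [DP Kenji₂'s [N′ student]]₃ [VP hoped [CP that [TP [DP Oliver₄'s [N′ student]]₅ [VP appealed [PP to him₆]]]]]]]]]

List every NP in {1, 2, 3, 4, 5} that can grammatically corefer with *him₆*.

*him* is a pronoun, so Principle B applies: it must be free in its binding domain.
Binding domain of *him₆*: the embedded TP, whose subject is [Oliver₄'s student]₅.
*Omar₁* c-commands the pronoun but from outside its binding domain, and is not c-commanded by it → coindexation permitted.
*Kenji₂* and the pronoun do not c-command one another → neither Principle B nor Principle C is at stake; coindexation permitted.
*[Kenji₂'s student]₃* c-commands the pronoun but from outside its binding domain, and is not c-commanded by it → coindexation permitted.
*Oliver₄* and the pronoun do not c-command one another → neither Principle B nor Principle C is at stake; coindexation permitted.
*[Oliver₄'s student]₅* c-commands the pronoun within its binding domain → coindexation would violate Principle B.

{1, 2, 3, 4}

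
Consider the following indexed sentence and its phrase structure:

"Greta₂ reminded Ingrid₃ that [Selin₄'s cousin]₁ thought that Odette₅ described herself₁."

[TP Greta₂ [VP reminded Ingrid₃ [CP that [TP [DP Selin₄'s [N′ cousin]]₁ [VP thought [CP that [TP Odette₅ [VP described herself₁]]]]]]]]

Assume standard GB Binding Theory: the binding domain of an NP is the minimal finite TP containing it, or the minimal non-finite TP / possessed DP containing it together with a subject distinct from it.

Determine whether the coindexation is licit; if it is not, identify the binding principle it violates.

Principle A

The two coindexed NPs are *[Selin₄'s cousin]₁* and *herself₁*.
*herself₁* is an anaphor. Principle A requires it to be bound within its binding domain — the embedded TP, whose subject is Odette₅.
Within that domain it is c-commanded by *Odette₅*, which does not share its index.
*[Selin₄'s cousin]₁* does c-command the anaphor, but from outside its binding domain.
The anaphor is unbound in its domain → Principle A violation.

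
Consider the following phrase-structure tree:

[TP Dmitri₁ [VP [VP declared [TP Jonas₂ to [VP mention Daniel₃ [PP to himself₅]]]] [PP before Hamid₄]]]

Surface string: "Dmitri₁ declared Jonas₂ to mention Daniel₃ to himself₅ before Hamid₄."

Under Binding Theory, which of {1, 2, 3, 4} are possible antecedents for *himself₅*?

{2, 3}

*himself* is an anaphor, so Principle A applies: it must be bound in its binding domain.
Binding domain of *himself₅*: the embedded TP, whose subject is Jonas₂.
*Dmitri₁* c-commands the anaphor but is outside its binding domain → cannot satisfy Principle A.
*Jonas₂* c-commands the anaphor within its binding domain → licit binder.
*Daniel₃* c-commands the anaphor within its binding domain → licit binder.
*Hamid₄* does not c-command the anaphor → cannot bind it.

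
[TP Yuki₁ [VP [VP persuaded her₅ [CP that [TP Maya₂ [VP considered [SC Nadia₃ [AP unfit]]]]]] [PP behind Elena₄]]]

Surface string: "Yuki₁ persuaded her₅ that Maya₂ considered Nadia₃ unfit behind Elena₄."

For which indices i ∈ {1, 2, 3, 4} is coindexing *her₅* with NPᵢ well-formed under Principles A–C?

{4}

*her* is a pronoun, so Principle B applies: it must be free in its binding domain.
Binding domain of *her₅*: the matrix TP, whose subject is Yuki₁.
*Yuki₁* c-commands the pronoun within its binding domain → coindexation would violate Principle B.
*Maya₂*: the pronoun c-commands this R-expression → coindexation would violate Principle C on *Maya₂*.
*Nadia₃*: the pronoun c-commands this R-expression → coindexation would violate Principle C on *Nadia₃*.
*Elena₄* and the pronoun do not c-command one another → neither Principle B nor Principle C is at stake; coindexation permitted.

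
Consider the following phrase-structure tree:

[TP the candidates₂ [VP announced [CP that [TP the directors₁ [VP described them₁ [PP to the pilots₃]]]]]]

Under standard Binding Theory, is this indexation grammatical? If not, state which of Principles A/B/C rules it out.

Principle B

The two coindexed NPs are *the directors₁* and *them₁*.
*them₁* is a pronoun. Its binding domain is the embedded TP, whose subject is the directors₁.
*the directors₁* c-commands it within that domain and carries the same index.
The pronoun is locally bound → Principle B violation.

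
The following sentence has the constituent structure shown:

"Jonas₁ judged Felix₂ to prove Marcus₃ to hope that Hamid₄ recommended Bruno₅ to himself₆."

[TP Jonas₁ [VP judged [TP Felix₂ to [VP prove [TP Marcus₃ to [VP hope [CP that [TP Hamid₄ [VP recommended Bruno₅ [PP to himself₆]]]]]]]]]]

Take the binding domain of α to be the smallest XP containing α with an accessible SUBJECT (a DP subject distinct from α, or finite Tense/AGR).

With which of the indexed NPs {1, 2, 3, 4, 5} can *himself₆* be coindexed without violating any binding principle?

*himself* is an anaphor, so Principle A applies: it must be bound in its binding domain.
Binding domain of *himself₆*: the embedded TP, whose subject is Hamid₄.
*Jonas₁* c-commands the anaphor but is outside its binding domain → cannot satisfy Principle A.
*Felix₂* c-commands the anaphor but is outside its binding domain → cannot satisfy Principle A.
*Marcus₃* c-commands the anaphor but is outside its binding domain → cannot satisfy Principle A.
*Hamid₄* c-commands the anaphor within its binding domain → licit binder.
*Bruno₅* c-commands the anaphor within its binding domain → licit binder.

{4, 5}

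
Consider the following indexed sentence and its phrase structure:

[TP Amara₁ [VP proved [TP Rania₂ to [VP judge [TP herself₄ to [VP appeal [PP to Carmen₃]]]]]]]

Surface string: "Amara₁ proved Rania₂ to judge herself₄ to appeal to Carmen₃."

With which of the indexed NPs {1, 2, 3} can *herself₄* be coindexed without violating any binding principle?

*herself* is an anaphor, so Principle A applies: it must be bound in its binding domain.
Binding domain of *herself₄*: the embedded TP, whose subject is Rania₂.
*Amara₁* c-commands the anaphor but is outside its binding domain → cannot satisfy Principle A.
*Rania₂* c-commands the anaphor within its binding domain → licit binder.
*Carmen₃* does not c-command the anaphor → cannot bind it.

{2}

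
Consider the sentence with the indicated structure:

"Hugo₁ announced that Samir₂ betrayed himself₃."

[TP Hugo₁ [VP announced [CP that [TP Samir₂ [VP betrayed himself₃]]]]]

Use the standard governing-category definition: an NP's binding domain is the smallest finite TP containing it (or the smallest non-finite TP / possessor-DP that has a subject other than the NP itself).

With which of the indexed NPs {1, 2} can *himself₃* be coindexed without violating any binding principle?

{2}

*himself* is an anaphor, so Principle A applies: it must be bound in its binding domain.
Binding domain of *himself₃*: the embedded TP, whose subject is Samir₂.
*Hugo₁* c-commands the anaphor but is outside its binding domain → cannot satisfy Principle A.
*Samir₂* c-commands the anaphor within its binding domain → licit binder.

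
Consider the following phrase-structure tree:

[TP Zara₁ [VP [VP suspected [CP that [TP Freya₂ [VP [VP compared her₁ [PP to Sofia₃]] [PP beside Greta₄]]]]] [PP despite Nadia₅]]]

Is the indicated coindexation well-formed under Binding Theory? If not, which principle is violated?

The two coindexed NPs are *Zara₁* and *her₁*.
*her₁* is a pronoun; its binding domain is the embedded TP, whose subject is Freya₂. Within that domain it is c-commanded only by *Freya₂*, which carries a different index — the pronoun is free locally, so Principle B holds.
*Zara₁* is an R-expression; *her₁* does not c-command it, and no other NP shares its index, so Principle C is satisfied.
All principles are respected.

grammatical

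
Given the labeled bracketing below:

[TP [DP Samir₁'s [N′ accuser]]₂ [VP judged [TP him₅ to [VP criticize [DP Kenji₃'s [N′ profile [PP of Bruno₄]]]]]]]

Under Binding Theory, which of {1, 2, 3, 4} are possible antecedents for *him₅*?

*him* is a pronoun, so Principle B applies: it must be free in its binding domain.
Binding domain of *him₅*: the matrix TP, whose subject is [Samir₁'s accuser]₂.
*Samir₁* and the pronoun do not c-command one another → neither Principle B nor Principle C is at stake; coindexation permitted.
*[Samir₁'s accuser]₂* c-commands the pronoun within its binding domain → coindexation would violate Principle B.
*Kenji₃*: the pronoun c-commands this R-expression → coindexation would violate Principle C on *Kenji₃*.
*Bruno₄*: the pronoun c-commands this R-expression → coindexation would violate Principle C on *Bruno₄*.

{1}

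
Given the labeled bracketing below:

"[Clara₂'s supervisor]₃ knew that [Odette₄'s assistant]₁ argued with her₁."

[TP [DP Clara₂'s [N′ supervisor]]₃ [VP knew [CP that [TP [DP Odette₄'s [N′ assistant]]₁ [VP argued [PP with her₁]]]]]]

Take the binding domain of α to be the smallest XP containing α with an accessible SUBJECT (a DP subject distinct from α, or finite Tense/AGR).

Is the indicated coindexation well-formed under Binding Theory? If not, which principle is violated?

The two coindexed NPs are *[Odette₄'s assistant]₁* and *her₁*.
*her₁* is a pronoun. Its binding domain is the embedded TP, whose subject is [Odette₄'s assistant]₁.
*[Odette₄'s assistant]₁* c-commands it within that domain and carries the same index.
The pronoun is locally bound → Principle B violation.

Principle B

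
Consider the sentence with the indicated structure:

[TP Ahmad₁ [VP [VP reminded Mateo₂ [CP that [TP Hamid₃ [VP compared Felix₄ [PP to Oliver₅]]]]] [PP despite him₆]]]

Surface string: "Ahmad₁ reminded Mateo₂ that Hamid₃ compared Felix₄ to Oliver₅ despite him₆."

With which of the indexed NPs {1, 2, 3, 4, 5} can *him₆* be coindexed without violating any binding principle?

*him* is a pronoun, so Principle B applies: it must be free in its binding domain.
Binding domain of *him₆*: the matrix TP, whose subject is Ahmad₁.
*Ahmad₁* c-commands the pronoun within its binding domain → coindexation would violate Principle B.
*Mateo₂* and the pronoun do not c-command one another → neither Principle B nor Principle C is at stake; coindexation permitted.
*Hamid₃* and the pronoun do not c-command one another → neither Principle B nor Principle C is at stake; coindexation permitted.
*Felix₄* and the pronoun do not c-command one another → neither Principle B nor Principle C is at stake; coindexation permitted.
*Oliver₅* and the pronoun do not c-command one another → neither Principle B nor Principle C is at stake; coindexation permitted.

{2, 3, 4, 5}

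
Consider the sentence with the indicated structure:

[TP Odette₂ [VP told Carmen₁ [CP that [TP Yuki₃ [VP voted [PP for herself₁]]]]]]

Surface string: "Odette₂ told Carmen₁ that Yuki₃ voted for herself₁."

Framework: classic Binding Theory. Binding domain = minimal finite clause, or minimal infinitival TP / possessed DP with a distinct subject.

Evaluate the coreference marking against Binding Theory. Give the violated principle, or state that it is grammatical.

The two coindexed NPs are *Carmen₁* and *herself₁*.
*herself₁* is an anaphor. Principle A requires it to be bound within its binding domain — the embedded TP, whose subject is Yuki₃.
Within that domain it is c-commanded by *Yuki₃*, which does not share its index.
*Carmen₁* does c-command the anaphor, but from outside its binding domain.
The anaphor is unbound in its domain → Principle A violation.

Principle A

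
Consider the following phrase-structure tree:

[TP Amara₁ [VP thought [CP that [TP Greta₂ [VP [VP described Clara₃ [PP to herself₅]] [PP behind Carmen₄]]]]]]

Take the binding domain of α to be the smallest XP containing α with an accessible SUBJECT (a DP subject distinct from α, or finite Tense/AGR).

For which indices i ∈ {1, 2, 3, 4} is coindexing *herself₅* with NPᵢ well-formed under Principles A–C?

*herself* is an anaphor, so Principle A applies: it must be bound in its binding domain.
Binding domain of *herself₅*: the embedded TP, whose subject is Greta₂.
*Amara₁* c-commands the anaphor but is outside its binding domain → cannot satisfy Principle A.
*Greta₂* c-commands the anaphor within its binding domain → licit binder.
*Clara₃* c-commands the anaphor within its binding domain → licit binder.
*Carmen₄* does not c-command the anaphor → cannot bind it.

{2, 3}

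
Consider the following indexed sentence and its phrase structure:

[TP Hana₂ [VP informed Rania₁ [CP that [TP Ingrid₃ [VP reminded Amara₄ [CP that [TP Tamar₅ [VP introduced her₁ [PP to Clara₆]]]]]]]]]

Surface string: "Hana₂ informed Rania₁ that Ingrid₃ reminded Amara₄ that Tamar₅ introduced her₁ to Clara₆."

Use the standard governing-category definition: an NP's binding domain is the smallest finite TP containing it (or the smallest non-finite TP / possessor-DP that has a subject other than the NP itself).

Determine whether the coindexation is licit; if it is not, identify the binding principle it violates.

The two coindexed NPs are *Rania₁* and *her₁*.
*her₁* is a pronoun; its binding domain is the embedded TP, whose subject is Tamar₅. Within that domain it is c-commanded only by *Tamar₅*, which carries a different index — the pronoun is free locally, so Principle B holds.
*Rania₁* is an R-expression; *her₁* does not c-command it, and no other NP shares its index, so Principle C is satisfied.
All principles are respected.

grammatical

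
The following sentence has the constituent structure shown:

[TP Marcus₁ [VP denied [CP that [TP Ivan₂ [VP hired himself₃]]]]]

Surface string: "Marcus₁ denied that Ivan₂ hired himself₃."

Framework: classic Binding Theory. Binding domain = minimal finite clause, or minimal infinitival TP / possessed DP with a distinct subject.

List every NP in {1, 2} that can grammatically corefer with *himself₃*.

{2}

*himself* is an anaphor, so Principle A applies: it must be bound in its binding domain.
Binding domain of *himself₃*: the embedded TP, whose subject is Ivan₂.
*Marcus₁* c-commands the anaphor but is outside its binding domain → cannot satisfy Principle A.
*Ivan₂* c-commands the anaphor within its binding domain → licit binder.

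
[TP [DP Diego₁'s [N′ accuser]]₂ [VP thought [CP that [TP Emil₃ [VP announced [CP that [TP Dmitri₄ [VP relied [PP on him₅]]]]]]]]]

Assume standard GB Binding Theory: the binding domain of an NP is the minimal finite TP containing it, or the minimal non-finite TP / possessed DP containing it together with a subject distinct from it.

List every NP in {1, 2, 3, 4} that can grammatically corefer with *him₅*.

{1, 2, 3}

*him* is a pronoun, so Principle B applies: it must be free in its binding domain.
Binding domain of *him₅*: the embedded TP, whose subject is Dmitri₄.
*Diego₁* and the pronoun do not c-command one another → neither Principle B nor Principle C is at stake; coindexation permitted.
*[Diego₁'s accuser]₂* c-commands the pronoun but from outside its binding domain, and is not c-commanded by it → coindexation permitted.
*Emil₃* c-commands the pronoun but from outside its binding domain, and is not c-commanded by it → coindexation permitted.
*Dmitri₄* c-commands the pronoun within its binding domain → coindexation would violate Principle B.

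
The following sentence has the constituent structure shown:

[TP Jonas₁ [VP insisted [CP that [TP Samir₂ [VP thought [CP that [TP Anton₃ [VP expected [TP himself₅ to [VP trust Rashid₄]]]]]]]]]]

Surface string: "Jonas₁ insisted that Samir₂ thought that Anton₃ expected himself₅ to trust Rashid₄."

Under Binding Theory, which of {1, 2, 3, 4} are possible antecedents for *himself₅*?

*himself* is an anaphor, so Principle A applies: it must be bound in its binding domain.
Binding domain of *himself₅*: the embedded TP, whose subject is Anton₃.
*Jonas₁* c-commands the anaphor but is outside its binding domain → cannot satisfy Principle A.
*Samir₂* c-commands the anaphor but is outside its binding domain → cannot satisfy Principle A.
*Anton₃* c-commands the anaphor within its binding domain → licit binder.
*Rashid₄* does not c-command the anaphor → cannot bind it.

{3}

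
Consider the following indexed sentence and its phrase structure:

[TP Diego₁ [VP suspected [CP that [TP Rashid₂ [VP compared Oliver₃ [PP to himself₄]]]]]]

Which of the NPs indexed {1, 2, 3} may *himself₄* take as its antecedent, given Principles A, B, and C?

*himself* is an anaphor, so Principle A applies: it must be bound in its binding domain.
Binding domain of *himself₄*: the embedded TP, whose subject is Rashid₂.
*Diego₁* c-commands the anaphor but is outside its binding domain → cannot satisfy Principle A.
*Rashid₂* c-commands the anaphor within its binding domain → licit binder.
*Oliver₃* c-commands the anaphor within its binding domain → licit binder.

{2, 3}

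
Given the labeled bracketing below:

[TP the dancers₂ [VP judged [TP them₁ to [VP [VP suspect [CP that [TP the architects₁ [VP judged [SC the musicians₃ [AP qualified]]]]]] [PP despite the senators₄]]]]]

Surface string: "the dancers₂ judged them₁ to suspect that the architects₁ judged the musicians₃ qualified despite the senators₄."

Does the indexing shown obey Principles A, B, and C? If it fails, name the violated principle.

The two coindexed NPs are *them₁* and *the architects₁*.
*the architects₁* is an R-expression. Principle C requires it to be free everywhere.
*them₁* c-commands it and carries the same index.
The R-expression is bound → Principle C violation.

Principle C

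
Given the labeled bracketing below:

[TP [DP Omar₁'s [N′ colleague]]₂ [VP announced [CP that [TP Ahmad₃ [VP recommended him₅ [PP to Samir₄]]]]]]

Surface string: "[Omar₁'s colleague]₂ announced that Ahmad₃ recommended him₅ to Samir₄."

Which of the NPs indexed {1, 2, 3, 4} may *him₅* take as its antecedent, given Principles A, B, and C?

{1, 2}

*him* is a pronoun, so Principle B applies: it must be free in its binding domain.
Binding domain of *him₅*: the embedded TP, whose subject is Ahmad₃.
*Omar₁* and the pronoun do not c-command one another → neither Principle B nor Principle C is at stake; coindexation permitted.
*[Omar₁'s colleague]₂* c-commands the pronoun but from outside its binding domain, and is not c-commanded by it → coindexation permitted.
*Ahmad₃* c-commands the pronoun within its binding domain → coindexation would violate Principle B.
*Samir₄*: the pronoun c-commands this R-expression → coindexation would violate Principle C on *Samir₄*.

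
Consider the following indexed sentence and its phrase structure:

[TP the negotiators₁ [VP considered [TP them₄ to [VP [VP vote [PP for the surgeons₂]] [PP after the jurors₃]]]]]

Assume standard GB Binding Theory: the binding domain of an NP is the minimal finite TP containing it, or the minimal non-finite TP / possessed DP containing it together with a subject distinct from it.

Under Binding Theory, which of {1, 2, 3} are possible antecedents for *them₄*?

*them* is a pronoun, so Principle B applies: it must be free in its binding domain.
Binding domain of *them₄*: the matrix TP, whose subject is the negotiators₁.
*the negotiators₁* c-commands the pronoun within its binding domain → coindexation would violate Principle B.
*the surgeons₂*: the pronoun c-commands this R-expression → coindexation would violate Principle C on *the surgeons₂*.
*the jurors₃*: the pronoun c-commands this R-expression → coindexation would violate Principle C on *the jurors₃*.

none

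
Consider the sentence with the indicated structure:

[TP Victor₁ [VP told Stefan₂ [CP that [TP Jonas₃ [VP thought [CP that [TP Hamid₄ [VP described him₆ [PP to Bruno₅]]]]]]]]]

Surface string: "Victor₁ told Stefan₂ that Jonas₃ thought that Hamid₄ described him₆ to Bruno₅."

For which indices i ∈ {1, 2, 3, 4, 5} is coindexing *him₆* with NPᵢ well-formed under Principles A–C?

*him* is a pronoun, so Principle B applies: it must be free in its binding domain.
Binding domain of *him₆*: the embedded TP, whose subject is Hamid₄.
*Victor₁* c-commands the pronoun but from outside its binding domain, and is not c-commanded by it → coindexation permitted.
*Stefan₂* c-commands the pronoun but from outside its binding domain, and is not c-commanded by it → coindexation permitted.
*Jonas₃* c-commands the pronoun but from outside its binding domain, and is not c-commanded by it → coindexation permitted.
*Hamid₄* c-commands the pronoun within its binding domain → coindexation would violate Principle B.
*Bruno₅*: the pronoun c-commands this R-expression → coindexation would violate Principle C on *Bruno₅*.

{1, 2, 3}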